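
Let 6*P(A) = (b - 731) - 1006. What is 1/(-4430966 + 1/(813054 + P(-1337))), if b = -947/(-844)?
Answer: -4115840375/18237148763047186 ≈ -2.2568e-7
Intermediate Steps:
b = 947/844 (b = -947*(-1/844) = 947/844 ≈ 1.1220)
P(A) = -1465081/5064 (P(A) = ((947/844 - 731) - 1006)/6 = (-616017/844 - 1006)/6 = (1/6)*(-1465081/844) = -1465081/5064)
1/(-4430966 + 1/(813054 + P(-1337))) = 1/(-4430966 + 1/(813054 - 1465081/5064)) = 1/(-4430966 + 1/(4115840375/5064)) = 1/(-4430966 + 5064/4115840375) = 1/(-18237148763047186/4115840375) = -4115840375/18237148763047186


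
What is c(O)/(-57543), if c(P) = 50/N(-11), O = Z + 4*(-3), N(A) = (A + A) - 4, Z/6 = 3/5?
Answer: 25/748059 ≈ 3.3420e-5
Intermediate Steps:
Z = 18/5 (Z = 6*(3/5) = 18/5 ≈ 3.6000)
N(A) = -4 + 2*A (N(A) = 2*A - 4 = -4 + 2*A)
O = -42/5 (O = 18/5 + 4*(-3) = 18/5 - 12 = -42/5 ≈ -8.4000)
c(P) = -25/13 (c(P) = 50/(-4 + 2*(-11)) = 50/(-4 - 22) = 50/(-26) = 50*(-1/26) = -25/13)
c(O)/(-57543) = -25/13/(-57543) = -25/13*(-1/57543) = 25/748059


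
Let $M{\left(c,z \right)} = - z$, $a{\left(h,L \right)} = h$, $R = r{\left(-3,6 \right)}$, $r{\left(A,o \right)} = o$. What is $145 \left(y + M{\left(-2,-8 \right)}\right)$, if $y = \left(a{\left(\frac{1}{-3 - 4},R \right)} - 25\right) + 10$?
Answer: $- \frac{7250}{7} \approx -1035.7$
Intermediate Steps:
$R = 6$
$y = - \frac{106}{7}$ ($y = \left(\frac{1}{-3 - 4} - 25\right) + 10 = \left(\frac{1}{-7} - 25\right) + 10 = \left(- \frac{1}{7} - 25\right) + 10 = - \frac{176}{7} + 10 = - \frac{106}{7} \approx -15.143$)
$145 \left(y + M{\left(-2,-8 \right)}\right) = 145 \left(- \frac{106}{7} - -8\right) = 145 \left(- \frac{106}{7} + 8\right) = 145 \left(- \frac{50}{7}\right) = - \frac{7250}{7}$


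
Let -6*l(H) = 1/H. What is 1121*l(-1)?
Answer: 1121/6 ≈ 186.83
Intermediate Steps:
l(H) = -1/(6*H)
1121*l(-1) = 1121*(-⅙/(-1)) = 1121*(-⅙*(-1)) = 1121*(⅙) = 1121/6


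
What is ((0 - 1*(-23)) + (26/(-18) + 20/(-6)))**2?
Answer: 26896/81 ≈ 332.05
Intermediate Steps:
((0 - 1*(-23)) + (26/(-18) + 20/(-6)))**2 = ((0 + 23) + (26*(-1/18) + 20*(-1/6)))**2 = (23 + (-13/9 - 10/3))**2 = (23 - 43/9)**2 = (164/9)**2 = 26896/81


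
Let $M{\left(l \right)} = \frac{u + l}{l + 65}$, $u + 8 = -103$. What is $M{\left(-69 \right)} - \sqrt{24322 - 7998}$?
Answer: $45 - 2 \sqrt{4081} \approx -82.765$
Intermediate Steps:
$u = -111$ ($u = -8 - 103 = -111$)
$M{\left(l \right)} = \frac{-111 + l}{65 + l}$ ($M{\left(l \right)} = \frac{-111 + l}{l + 65} = \frac{-111 + l}{65 + l}$)
$M{\left(-69 \right)} - \sqrt{24322 - 7998} = \frac{-111 - 69}{65 - 69} - \sqrt{24322 - 7998} = \frac{1}{-4} \left(-180\right) - \sqrt{16324} = \left(- \frac{1}{4}\right) \left(-180\right) - 2 \sqrt{4081} = 45 - 2 \sqrt{4081}$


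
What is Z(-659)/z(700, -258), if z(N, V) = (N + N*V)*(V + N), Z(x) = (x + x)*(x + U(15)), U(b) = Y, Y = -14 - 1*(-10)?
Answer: -1977/179900 ≈ -0.010989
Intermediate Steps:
Y = -4 (Y = -14 + 10 = -4)
U(b) = -4
Z(x) = 2*x*(-4 + x) (Z(x) = (x + x)*(x - 4) = (2*x)*(-4 + x) = 2*x*(-4 + x))
z(N, V) = (N + V)*(N + N*V) (z(N, V) = (N + N*V)*(N + V) = (N + V)*(N + N*V))
Z(-659)/z(700, -258) = (2*(-659)*(-4 - 659))/((700*(700 - 258 + (-258)² + 700*(-258)))) = (2*(-659)*(-663))/((700*(700 - 258 + 66564 - 180600))) = 873834/((700*(-113594))) = 873834/(-79515800) = 873834*(-1/79515800) = -1977/179900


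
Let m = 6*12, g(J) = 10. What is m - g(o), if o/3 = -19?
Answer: 62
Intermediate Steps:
o = -57 (o = 3*(-19) = -57)
m = 72
m - g(o) = 72 - 1*10 = 72 - 10 = 62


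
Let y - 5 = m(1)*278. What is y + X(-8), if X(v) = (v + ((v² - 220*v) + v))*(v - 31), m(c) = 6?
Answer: -68839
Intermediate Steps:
X(v) = (-31 + v)*(v² - 218*v) (X(v) = (v + (v² - 219*v))*(-31 + v) = (v² - 218*v)*(-31 + v) = (-31 + v)*(v² - 218*v))
y = 1673 (y = 5 + 6*278 = 5 + 1668 = 1673)
y + X(-8) = 1673 - 8*(6758 + (-8)² - 249*(-8)) = 1673 - 8*(6758 + 64 + 1992) = 1673 - 8*8814 = 1673 - 70512 = -68839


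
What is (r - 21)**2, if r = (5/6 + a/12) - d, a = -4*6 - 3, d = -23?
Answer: 49/144 ≈ 0.34028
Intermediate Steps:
a = -27 (a = -24 - 3 = -27)
r = 259/12 (r = (5/6 - 27/12) - 1*(-23) = (5*(1/6) - 27*1/12) + 23 = (5/6 - 9/4) + 23 = -17/12 + 23 = 259/12 ≈ 21.583)
(r - 21)**2 = (259/12 - 21)**2 = (7/12)**2 = 49/144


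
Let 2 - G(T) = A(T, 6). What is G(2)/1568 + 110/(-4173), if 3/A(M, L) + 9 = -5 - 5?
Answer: -3106027/124322016 ≈ -0.024984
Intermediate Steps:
A(M, L) = -3/19 (A(M, L) = 3/(-9 + (-5 - 5)) = 3/(-9 - 10) = 3/(-19) = 3*(-1/19) = -3/19)
G(T) = 41/19 (G(T) = 2 - 1*(-3/19) = 2 + 3/19 = 41/19)
G(2)/1568 + 110/(-4173) = (41/19)/1568 + 110/(-4173) = (41/19)*(1/1568) + 110*(-1/4173) = 41/29792 - 110/4173 = -3106027/124322016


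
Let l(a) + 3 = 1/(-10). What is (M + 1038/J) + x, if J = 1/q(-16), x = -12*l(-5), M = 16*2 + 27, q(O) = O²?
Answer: 1329121/5 ≈ 2.6582e+5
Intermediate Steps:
M = 59 (M = 32 + 27 = 59)
l(a) = -31/10 (l(a) = -3 + 1/(-10) = -3 - ⅒ = -31/10)
x = 186/5 (x = -12*(-31/10) = 186/5 ≈ 37.200)
J = 1/256 (J = 1/((-16)²) = 1/256 ≈ 0.0039063)
(M + 1038/J) + x = (59 + 1038/(1/256)) + 186/5 = (59 + 1038*256) + 186/5 = (59 + 265728) + 186/5 = 265787 + 186/5 = 1329121/5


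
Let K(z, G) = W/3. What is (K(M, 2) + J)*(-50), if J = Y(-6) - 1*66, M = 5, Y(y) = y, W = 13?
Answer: 10150/3 ≈ 3383.3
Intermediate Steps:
J = -72 (J = -6 - 1*66 = -6 - 66 = -72)
K(z, G) = 13/3
(K(M, 2) + J)*(-50) = (13/3 - 72)*(-50) = -203/3*(-50) = 10150/3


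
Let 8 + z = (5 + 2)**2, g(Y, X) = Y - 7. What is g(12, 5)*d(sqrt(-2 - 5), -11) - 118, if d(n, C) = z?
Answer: 87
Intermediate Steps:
g(Y, X) = -7 + Y
z = 41 (z = -8 + (5 + 2)**2 = -8 + 7**2 = -8 + 49 = 41)
d(n, C) = 41
g(12, 5)*d(sqrt(-2 - 5), -11) - 118 = (-7 + 12)*41 - 118 = 5*41 - 118 = 205 - 118 = 87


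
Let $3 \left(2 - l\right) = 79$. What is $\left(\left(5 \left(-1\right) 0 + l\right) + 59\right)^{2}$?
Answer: $\frac{10816}{9} \approx 1201.8$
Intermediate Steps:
$l = - \frac{73}{3}$ ($l = 2 - \frac{79}{3} = - \frac{73}{3} \approx -24.333$)
$\left(\left(5 \left(-1\right) 0 + l\right) + 59\right)^{2} = \left(\left(5 \left(-1\right) 0 - \frac{73}{3}\right) + 59\right)^{2} = \left(\left(\left(-5\right) 0 - \frac{73}{3}\right) + 59\right)^{2} = \left(\left(0 - \frac{73}{3}\right) + 59\right)^{2} = \left(- \frac{73}{3} + 59\right)^{2} = \left(\frac{104}{3}\right)^{2} = \frac{10816}{9}$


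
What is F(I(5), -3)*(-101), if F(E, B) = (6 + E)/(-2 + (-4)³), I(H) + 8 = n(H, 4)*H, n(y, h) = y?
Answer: 2323/66 ≈ 35.197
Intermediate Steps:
I(H) = -8 + H² (I(H) = -8 + H*H = -8 + H²)
F(E, B) = -1/11 - E/66 (F(E, B) = (6 + E)/(-2 - 64) = (6 + E)/(-66) = (6 + E)*(-1/66) = -1/11 - E/66)
F(I(5), -3)*(-101) = (-1/11 - (-8 + 5²)/66)*(-101) = (-1/11 - (-8 + 25)/66)*(-101) = (-1/11 - 1/66*17)*(-101) = (-1/11 - 17/66)*(-101) = -23/66*(-101) = 2323/66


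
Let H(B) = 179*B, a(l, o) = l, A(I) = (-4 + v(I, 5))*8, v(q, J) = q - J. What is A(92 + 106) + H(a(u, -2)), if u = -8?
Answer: 80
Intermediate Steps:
A(I) = -72 + 8*I (A(I) = (-4 + (I - 1*5))*8 = (-4 + (I - 5))*8 = (-4 + (-5 + I))*8 = (-9 + I)*8 = -72 + 8*I)
A(92 + 106) + H(a(u, -2)) = (-72 + 8*(92 + 106)) + 179*(-8) = (-72 + 8*198) - 1432 = (-72 + 1584) - 1432 = 1512 - 1432 = 80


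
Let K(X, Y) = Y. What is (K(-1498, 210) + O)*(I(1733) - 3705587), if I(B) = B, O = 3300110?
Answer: -12223903433280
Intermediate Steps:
(K(-1498, 210) + O)*(I(1733) - 3705587) = (210 + 3300110)*(1733 - 3705587) = 3300320*(-3703854) = -12223903433280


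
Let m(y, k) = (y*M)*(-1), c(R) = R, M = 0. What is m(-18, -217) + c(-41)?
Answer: -41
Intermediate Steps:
m(y, k) = 0 (m(y, k) = (y*0)*(-1) = 0*(-1) = 0)
m(-18, -217) + c(-41) = 0 - 41 = -41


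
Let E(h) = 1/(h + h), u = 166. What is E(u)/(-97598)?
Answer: -1/32402536 ≈ -3.0862e-8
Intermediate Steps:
E(h) = 1/(2*h)
E(u)/(-97598) = ((½)/166)/(-97598) = ((½)*(1/166))*(-1/97598) = (1/332)*(-1/97598) = -1/32402536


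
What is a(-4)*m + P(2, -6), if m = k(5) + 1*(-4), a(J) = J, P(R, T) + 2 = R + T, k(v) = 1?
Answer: 6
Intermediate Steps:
P(R, T) = -2 + R + T (P(R, T) = -2 + (R + T) = -2 + R + T)
m = -3 (m = 1 + 1*(-4) = 1 - 4 = -3)
a(-4)*m + P(2, -6) = -4*(-3) + (-2 + 2 - 6) = 12 - 6 = 6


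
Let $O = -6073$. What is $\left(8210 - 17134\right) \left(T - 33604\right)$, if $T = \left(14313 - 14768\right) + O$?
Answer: $358137968$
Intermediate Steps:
$T = -6528$ ($T = \left(14313 - 14768\right) - 6073 = -455 - 6073 = -6528$)
$\left(8210 - 17134\right) \left(T - 33604\right) = \left(8210 - 17134\right) \left(-6528 - 33604\right) = \left(-8924\right) \left(-40132\right) = 358137968$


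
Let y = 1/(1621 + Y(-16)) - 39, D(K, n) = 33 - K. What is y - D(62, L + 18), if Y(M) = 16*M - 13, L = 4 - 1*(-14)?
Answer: -13519/1352 ≈ -9.9993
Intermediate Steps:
L = 18 (L = 4 + 14 = 18)
Y(M) = -13 + 16*M
y = -52727/1352 (y = 1/(1621 + (-13 + 16*(-16))) - 39 = 1/(1621 + (-13 - 256)) - 39 = 1/(1621 - 269) - 39 = 1/1352 - 39 = -52727/1352 ≈ -38.999)
y - D(62, L + 18) = -52727/1352 - (33 - 1*62) = -52727/1352 - (33 - 62) = -52727/1352 - 1*(-29) = -52727/1352 + 29 = -13519/1352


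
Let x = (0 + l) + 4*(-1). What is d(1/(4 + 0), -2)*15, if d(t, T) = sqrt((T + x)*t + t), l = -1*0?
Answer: 15*I*sqrt(5)/2 ≈ 16.771*I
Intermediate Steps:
l = 0
x = -4 (x = (0 + 0) + 4*(-1) = 0 - 4 = -4)
d(t, T) = sqrt(t + t*(-4 + T)) (d(t, T) = sqrt((T - 4)*t + t) = sqrt((-4 + T)*t + t) = sqrt(t*(-4 + T) + t) = sqrt(t + t*(-4 + T)))
d(1/(4 + 0), -2)*15 = sqrt((-3 - 2)/(4 + 0))*15 = sqrt(-5/4)*15 = (I*sqrt(5)/2)*15 = 15*I*sqrt(5)/2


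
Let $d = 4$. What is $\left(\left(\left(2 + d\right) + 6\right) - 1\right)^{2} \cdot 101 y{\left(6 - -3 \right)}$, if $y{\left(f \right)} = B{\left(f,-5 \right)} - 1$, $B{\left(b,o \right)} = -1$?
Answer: $-24442$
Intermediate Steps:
$y{\left(f \right)} = -2$ ($y{\left(f \right)} = -1 - 1 = -2$)
$\left(\left(\left(2 + d\right) + 6\right) - 1\right)^{2} \cdot 101 y{\left(6 - -3 \right)} = \left(\left(\left(2 + 4\right) + 6\right) - 1\right)^{2} \cdot 101 \left(-2\right) = \left(\left(6 + 6\right) - 1\right)^{2} \cdot 101 \left(-2\right) = \left(12 - 1\right)^{2} \cdot 101 \left(-2\right) = 11^{2} \cdot 101 \left(-2\right) = 121 \cdot 101 \left(-2\right) = 12221 \left(-2\right) = -24442$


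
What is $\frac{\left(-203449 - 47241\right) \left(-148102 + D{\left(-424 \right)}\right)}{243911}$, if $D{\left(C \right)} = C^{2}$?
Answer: $- \frac{7940355060}{243911} \approx -32554.0$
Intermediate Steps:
$\frac{\left(-203449 - 47241\right) \left(-148102 + D{\left(-424 \right)}\right)}{243911} = \frac{\left(-203449 - 47241\right) \left(-148102 + \left(-424\right)^{2}\right)}{243911} = - 250690 \left(-148102 + 179776\right) \frac{1}{243911} = \left(-250690\right) 31674 \cdot \frac{1}{243911} = \left(-7940355060\right) \frac{1}{243911} = - \frac{7940355060}{243911}$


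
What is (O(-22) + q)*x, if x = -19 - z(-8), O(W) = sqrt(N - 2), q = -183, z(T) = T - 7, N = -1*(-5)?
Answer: 732 - 4*sqrt(3) ≈ 725.07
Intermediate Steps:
N = 5
z(T) = -7 + T
O(W) = sqrt(3) (O(W) = sqrt(5 - 2) = sqrt(3))
x = -4 (x = -19 - (-7 - 8) = -19 - 1*(-15) = -19 + 15 = -4)
(O(-22) + q)*x = (sqrt(3) - 183)*(-4) = (-183 + sqrt(3))*(-4) = 732 - 4*sqrt(3)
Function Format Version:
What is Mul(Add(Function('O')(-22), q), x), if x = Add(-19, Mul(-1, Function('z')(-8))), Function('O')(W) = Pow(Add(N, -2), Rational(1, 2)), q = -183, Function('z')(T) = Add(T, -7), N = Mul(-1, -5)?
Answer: Add(732, Mul(-4, Pow(3, Rational(1, 2)))) ≈ 725.07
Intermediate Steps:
N = 5
Function('z')(T) = Add(-7, T)
Function('O')(W) = Pow(3, Rational(1, 2)) (Function('O')(W) = Pow(Add(5, -2), Rational(1, 2)) = Pow(3, Rational(1, 2)))
x = -4 (x = Add(-19, Mul(-1, Add(-7, -8))) = Add(-19, Mul(-1, -15)) = Add(-19, 15) = -4)
Mul(Add(Function('O')(-22), q), x) = Mul(Add(Pow(3, Rational(1, 2)), -183), -4) = Mul(Add(-183, Pow(3, Rational(1, 2))), -4) = Add(732, Mul(-4, Pow(3, Rational(1, 2))))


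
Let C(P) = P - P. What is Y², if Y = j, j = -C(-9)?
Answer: 0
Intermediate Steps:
C(P) = 0
j = 0 (j = -1*0 = 0)
Y = 0
Y² = 0² = 0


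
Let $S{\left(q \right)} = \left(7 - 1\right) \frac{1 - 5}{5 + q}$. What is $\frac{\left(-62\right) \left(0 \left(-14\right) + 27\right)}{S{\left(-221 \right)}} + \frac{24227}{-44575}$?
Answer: $- \frac{671591177}{44575} \approx -15067.0$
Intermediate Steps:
$S{\left(q \right)} = - \frac{24}{5 + q}$ ($S{\left(q \right)} = 6 \left(- \frac{4}{5 + q}\right) = - \frac{24}{5 + q}$)
$\frac{\left(-62\right) \left(0 \left(-14\right) + 27\right)}{S{\left(-221 \right)}} + \frac{24227}{-44575} = \frac{\left(-62\right) \left(0 \left(-14\right) + 27\right)}{\left(-24\right) \frac{1}{5 - 221}} + \frac{24227}{-44575} = \frac{\left(-62\right) \left(0 + 27\right)}{\left(-24\right) \frac{1}{-216}} + 24227 \left(- \frac{1}{44575}\right) = \frac{\left(-62\right) 27}{\left(-24\right) \left(- \frac{1}{216}\right)} - \frac{24227}{44575} = - 1674 \frac{1}{\frac{1}{9}} - \frac{24227}{44575} = \left(-1674\right) 9 - \frac{24227}{44575} = -15066 - \frac{24227}{44575} = - \frac{671591177}{44575}$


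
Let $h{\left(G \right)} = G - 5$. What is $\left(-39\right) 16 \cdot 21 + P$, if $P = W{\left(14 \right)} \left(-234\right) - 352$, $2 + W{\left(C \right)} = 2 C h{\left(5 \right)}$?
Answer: $-12988$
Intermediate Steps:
$h{\left(G \right)} = -5 + G$ ($h{\left(G \right)} = G - 5 = -5 + G$)
$W{\left(C \right)} = -2$ ($W{\left(C \right)} = -2 + 2 C \left(-5 + 5\right) = -2 + 2 C 0 = -2 + 0 = -2$)
$P = 116$ ($P = \left(-2\right) \left(-234\right) - 352 = 468 - 352 = 116$)
$\left(-39\right) 16 \cdot 21 + P = \left(-39\right) 16 \cdot 21 + 116 = \left(-624\right) 21 + 116 = -13104 + 116 = -12988$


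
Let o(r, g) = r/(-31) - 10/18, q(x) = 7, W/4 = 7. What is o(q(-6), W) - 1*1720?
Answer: -480098/279 ≈ -1720.8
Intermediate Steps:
W = 28 (W = 4*7 = 28)
o(r, g) = -5/9 - r/31 (o(r, g) = r*(-1/31) - 10*1/18 = -r/31 - 5/9 = -5/9 - r/31)
o(q(-6), W) - 1*1720 = (-5/9 - 1/31*7) - 1*1720 = (-5/9 - 7/31) - 1720 = -218/279 - 1720 = -480098/279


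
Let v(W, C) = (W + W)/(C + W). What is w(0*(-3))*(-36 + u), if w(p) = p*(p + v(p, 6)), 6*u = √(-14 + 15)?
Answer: 0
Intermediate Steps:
u = ⅙ (u = √(-14 + 15)/6 = √1/6 = (⅙)*1 = ⅙ ≈ 0.16667)
v(W, C) = 2*W/(C + W) (v(W, C) = (2*W)/(C + W) = 2*W/(C + W))
w(p) = p*(p + 2*p/(6 + p))
w(0*(-3))*(-36 + u) = ((0*(-3))²*(8 + 0*(-3))/(6 + 0*(-3)))*(-36 + ⅙) = (0²*(8 + 0)/(6 + 0))*(-215/6) = (0*8/6)*(-215/6) = (0*(⅙)*8)*(-215/6) = 0*(-215/6) = 0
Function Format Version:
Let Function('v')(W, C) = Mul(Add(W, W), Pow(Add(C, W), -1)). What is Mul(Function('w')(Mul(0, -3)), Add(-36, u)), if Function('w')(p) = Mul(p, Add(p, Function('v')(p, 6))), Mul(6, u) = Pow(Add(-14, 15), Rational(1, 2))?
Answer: 0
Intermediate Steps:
u = Rational(1, 6) (u = Mul(Rational(1, 6), Pow(Add(-14, 15), Rational(1, 2))) = Mul(Rational(1, 6), Pow(1, Rational(1, 2))) = Mul(Rational(1, 6), 1) = Rational(1, 6) ≈ 0.16667)
Function('v')(W, C) = Mul(2, W, Pow(Add(C, W), -1)) (Function('v')(W, C) = Mul(Mul(2, W), Pow(Add(C, W), -1)) = Mul(2, W, Pow(Add(C, W), -1)))
Function('w')(p) = Mul(p, Add(p, Mul(2, p, Pow(Add(6, p), -1))))
Mul(Function('w')(Mul(0, -3)), Add(-36, u)) = Mul(Mul(Pow(Mul(0, -3), 2), Pow(Add(6, Mul(0, -3)), -1), Add(8, Mul(0, -3))), Add(-36, Rational(1, 6))) = Mul(Mul(Pow(0, 2), Pow(Add(6, 0), -1), Add(8, 0)), Rational(-215, 6)) = Mul(Mul(0, Pow(6, -1), 8), Rational(-215, 6)) = Mul(Mul(0, Rational(1, 6), 8), Rational(-215, 6)) = Mul(0, Rational(-215, 6)) = 0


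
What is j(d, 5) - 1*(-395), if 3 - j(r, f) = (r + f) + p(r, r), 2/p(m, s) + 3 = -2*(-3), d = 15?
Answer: 1132/3 ≈ 377.33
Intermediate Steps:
p(m, s) = ⅔ (p(m, s) = 2/(-3 - 2*(-3)) = 2/(-3 + 6) = 2/3 = 2*(⅓) = ⅔)
j(r, f) = 7/3 - f - r (j(r, f) = 3 - ((r + f) + ⅔) = 3 - ((f + r) + ⅔) = 3 - (⅔ + f + r) = 3 + (-⅔ - f - r) = 7/3 - f - r)
j(d, 5) - 1*(-395) = (7/3 - 1*5 - 1*15) - 1*(-395) = (7/3 - 5 - 15) + 395 = -53/3 + 395 = 1132/3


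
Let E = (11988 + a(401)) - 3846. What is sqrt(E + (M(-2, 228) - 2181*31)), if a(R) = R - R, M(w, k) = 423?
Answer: I*sqrt(59046) ≈ 242.99*I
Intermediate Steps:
a(R) = 0
E = 8142 (E = (11988 + 0) - 3846 = 11988 - 3846 = 8142)
sqrt(E + (M(-2, 228) - 2181*31)) = sqrt(8142 + (423 - 2181*31)) = sqrt(8142 + (423 - 1*67611)) = sqrt(8142 + (423 - 67611)) = sqrt(8142 - 67188) = sqrt(-59046) = I*sqrt(59046)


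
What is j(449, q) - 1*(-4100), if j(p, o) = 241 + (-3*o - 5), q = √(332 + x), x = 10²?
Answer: 4336 - 36*√3 ≈ 4273.6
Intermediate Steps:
x = 100
q = 12*√3 (q = √(332 + 100) = √432 = 12*√3 ≈ 20.785)
j(p, o) = 236 - 3*o (j(p, o) = 241 + (-5 - 3*o) = 236 - 3*o)
j(449, q) - 1*(-4100) = (236 - 36*√3) - 1*(-4100) = (236 - 36*√3) + 4100 = 4336 - 36*√3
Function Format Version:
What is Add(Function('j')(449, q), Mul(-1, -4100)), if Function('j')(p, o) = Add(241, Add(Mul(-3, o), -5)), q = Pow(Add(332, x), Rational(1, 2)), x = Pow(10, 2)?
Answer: Add(4336, Mul(-36, Pow(3, Rational(1, 2)))) ≈ 4273.6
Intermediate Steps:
x = 100
q = Mul(12, Pow(3, Rational(1, 2))) (q = Pow(Add(332, 100), Rational(1, 2)) = Pow(432, Rational(1, 2)) = Mul(12, Pow(3, Rational(1, 2))) ≈ 20.785)
Function('j')(p, o) = Add(236, Mul(-3, o)) (Function('j')(p, o) = Add(241, Add(-5, Mul(-3, o))) = Add(236, Mul(-3, o)))
Add(Function('j')(449, q), Mul(-1, -4100)) = Add(Add(236, Mul(-3, Mul(12, Pow(3, Rational(1, 2))))), Mul(-1, -4100)) = Add(Add(236, Mul(-36, Pow(3, Rational(1, 2)))), 4100) = Add(4336, Mul(-36, Pow(3, Rational(1, 2))))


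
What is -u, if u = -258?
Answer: 258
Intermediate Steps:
-u = -1*(-258) = 258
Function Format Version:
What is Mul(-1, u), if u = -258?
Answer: 258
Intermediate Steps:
Mul(-1, u) = Mul(-1, -258) = 258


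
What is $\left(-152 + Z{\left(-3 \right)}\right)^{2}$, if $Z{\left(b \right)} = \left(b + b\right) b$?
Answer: $17956$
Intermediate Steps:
$Z{\left(b \right)} = 2 b^{2}$ ($Z{\left(b \right)} = 2 b b = 2 b^{2}$)
$\left(-152 + Z{\left(-3 \right)}\right)^{2} = \left(-152 + 2 \left(-3\right)^{2}\right)^{2} = \left(-152 + 2 \cdot 9\right)^{2} = \left(-152 + 18\right)^{2} = \left(-134\right)^{2} = 17956$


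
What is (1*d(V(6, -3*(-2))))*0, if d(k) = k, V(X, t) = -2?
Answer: 0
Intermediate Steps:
(1*d(V(6, -3*(-2))))*0 = (1*(-2))*0 = -2*0 = 0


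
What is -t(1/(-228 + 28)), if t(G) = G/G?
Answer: -1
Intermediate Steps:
t(G) = 1
-t(1/(-228 + 28)) = -1*1 = -1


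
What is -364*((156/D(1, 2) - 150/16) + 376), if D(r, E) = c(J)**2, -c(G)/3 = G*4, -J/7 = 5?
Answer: -140124413/1050 ≈ -1.3345e+5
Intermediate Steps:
J = -35 (J = -7*5 = -35)
c(G) = -12*G (c(G) = -3*G*4 = -12*G)
D(r, E) = 176400 (D(r, E) = (-12*(-35))**2 = 420**2 = 176400)
-364*((156/D(1, 2) - 150/16) + 376) = -364*((156/176400 - 150/16) + 376) = -364*((156*(1/176400) - 150*1/16) + 376) = -364*((13/14700 - 75/8) + 376) = -364*(-275599/29400 + 376) = -364*10778801/29400 = -140124413/1050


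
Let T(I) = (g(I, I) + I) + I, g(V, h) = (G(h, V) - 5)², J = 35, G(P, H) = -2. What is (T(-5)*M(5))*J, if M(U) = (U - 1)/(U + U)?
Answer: 546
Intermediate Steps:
g(V, h) = 49 (g(V, h) = (-2 - 5)² = (-7)² = 49)
M(U) = (-1 + U)/(2*U) (M(U) = (-1 + U)/((2*U)) = (-1 + U)*(1/(2*U)) = (-1 + U)/(2*U))
T(I) = 49 + 2*I (T(I) = (49 + I) + I = 49 + 2*I)
(T(-5)*M(5))*J = ((49 + 2*(-5))*((½)*(-1 + 5)/5))*35 = ((49 - 10)*((½)*(⅕)*4))*35 = (39*(⅖))*35 = (78/5)*35 = 546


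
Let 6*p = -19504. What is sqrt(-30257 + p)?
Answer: I*sqrt(301569)/3 ≈ 183.05*I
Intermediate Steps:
p = -9752/3 (p = (1/6)*(-19504) = -9752/3 ≈ -3250.7)
sqrt(-30257 + p) = sqrt(-30257 - 9752/3) = sqrt(-100523/3) = I*sqrt(301569)/3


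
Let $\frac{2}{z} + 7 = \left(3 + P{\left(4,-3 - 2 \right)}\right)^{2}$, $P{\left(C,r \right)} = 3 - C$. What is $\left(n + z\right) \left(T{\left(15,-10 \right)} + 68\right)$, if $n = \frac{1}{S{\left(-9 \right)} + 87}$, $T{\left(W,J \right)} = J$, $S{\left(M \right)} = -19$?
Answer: $- \frac{3857}{102} \approx -37.814$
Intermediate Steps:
$n = \frac{1}{68}$ ($n = \frac{1}{-19 + 87} = \frac{1}{68} \approx 0.014706$)
$z = - \frac{2}{3}$ ($z = \frac{2}{-7 + \left(3 + \left(3 - 4\right)\right)^{2}} = \frac{2}{-7 + \left(3 - 1\right)^{2}} = \frac{2}{-7 + 2^{2}} = \frac{2}{-7 + 4} = \frac{2}{-3} = 2 \left(- \frac{1}{3}\right) = - \frac{2}{3} \approx -0.66667$)
$\left(n + z\right) \left(T{\left(15,-10 \right)} + 68\right) = \left(\frac{1}{68} - \frac{2}{3}\right) \left(-10 + 68\right) = \left(- \frac{133}{204}\right) 58 = - \frac{3857}{102}$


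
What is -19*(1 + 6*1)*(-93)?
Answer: 12369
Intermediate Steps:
-19*(1 + 6*1)*(-93) = -19*(1 + 6)*(-93) = -19*7*(-93) = -133*(-93) = 12369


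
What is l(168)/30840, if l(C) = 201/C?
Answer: 67/1727040 ≈ 3.8795e-5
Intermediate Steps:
l(168)/30840 = (201/168)/30840 = (201*(1/168))*(1/30840) = (67/56)*(1/30840) = 67/1727040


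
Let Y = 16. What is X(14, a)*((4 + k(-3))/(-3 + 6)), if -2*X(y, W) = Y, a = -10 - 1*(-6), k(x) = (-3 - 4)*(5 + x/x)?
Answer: 304/3 ≈ 101.33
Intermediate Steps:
k(x) = -42 (k(x) = -7*(5 + 1) = -7*6 = -42)
a = -4 (a = -10 + 6 = -4)
X(y, W) = -8 (X(y, W) = -½*16 = -8)
X(14, a)*((4 + k(-3))/(-3 + 6)) = -8*(4 - 42)/(-3 + 6) = -(-304)/3 = -8*(-38/3) = 304/3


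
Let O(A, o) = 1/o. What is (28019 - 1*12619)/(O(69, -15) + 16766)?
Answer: 33000/35927 ≈ 0.91853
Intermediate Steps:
(28019 - 1*12619)/(O(69, -15) + 16766) = (28019 - 1*12619)/(1/(-15) + 16766) = (28019 - 12619)/(-1/15 + 16766) = 15400/(251489/15) = 15400*(15/251489) = 33000/35927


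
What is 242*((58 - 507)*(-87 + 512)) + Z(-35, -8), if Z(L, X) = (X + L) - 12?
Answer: -46179705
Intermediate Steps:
Z(L, X) = -12 + L + X (Z(L, X) = (L + X) - 12 = -12 + L + X)
242*((58 - 507)*(-87 + 512)) + Z(-35, -8) = 242*((58 - 507)*(-87 + 512)) + (-12 - 35 - 8) = 242*(-449*425) - 55 = 242*(-190825) - 55 = -46179650 - 55 = -46179705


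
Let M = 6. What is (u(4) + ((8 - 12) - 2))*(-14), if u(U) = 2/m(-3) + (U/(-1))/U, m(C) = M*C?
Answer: 896/9 ≈ 99.556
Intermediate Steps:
m(C) = 6*C
u(U) = -10/9 (u(U) = 2/((6*(-3))) + (U/(-1))/U = 2/(-18) + (U*(-1))/U = 2*(-1/18) + (-U)/U = -⅑ - 1 = -10/9)
(u(4) + ((8 - 12) - 2))*(-14) = (-10/9 + ((8 - 12) - 2))*(-14) = (-10/9 + (-4 - 2))*(-14) = (-10/9 - 6)*(-14) = -64/9*(-14) = 896/9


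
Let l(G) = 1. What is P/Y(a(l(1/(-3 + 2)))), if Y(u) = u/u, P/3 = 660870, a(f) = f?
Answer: 1982610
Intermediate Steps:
P = 1982610 (P = 3*660870 = 1982610)
Y(u) = 1
P/Y(a(l(1/(-3 + 2)))) = 1982610/1 = 1982610*1 = 1982610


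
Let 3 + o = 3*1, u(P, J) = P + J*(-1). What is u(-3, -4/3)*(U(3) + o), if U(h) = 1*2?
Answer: -10/3 ≈ -3.3333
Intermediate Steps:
U(h) = 2
u(P, J) = P - J
o = 0 (o = -3 + 3*1 = -3 + 3 = 0)
u(-3, -4/3)*(U(3) + o) = (-3 - (-4)/3)*(2 + 0) = (-3 - (-4)/3)*2 = (-3 - 1*(-4/3))*2 = (-3 + 4/3)*2 = -5/3*2 = -10/3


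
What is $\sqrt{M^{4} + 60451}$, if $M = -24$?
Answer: $\sqrt{392227} \approx 626.28$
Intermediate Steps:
$\sqrt{M^{4} + 60451} = \sqrt{\left(-24\right)^{4} + 60451} = \sqrt{331776 + 60451} = \sqrt{392227}$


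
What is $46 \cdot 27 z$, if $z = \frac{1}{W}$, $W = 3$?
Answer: $414$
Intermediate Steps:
$z = \frac{1}{3} \approx 0.33333$
$46 \cdot 27 z = 46 \cdot 27 \cdot \frac{1}{3} = 1242 \cdot \frac{1}{3} = 414$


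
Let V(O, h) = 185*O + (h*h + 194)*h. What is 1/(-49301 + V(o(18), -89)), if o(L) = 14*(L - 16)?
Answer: -1/766356 ≈ -1.3049e-6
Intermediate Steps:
o(L) = -224 + 14*L (o(L) = 14*(-16 + L) = -224 + 14*L)
V(O, h) = 185*O + h*(194 + h²) (V(O, h) = 185*O + (h² + 194)*h = 185*O + (194 + h²)*h = 185*O + h*(194 + h²))
1/(-49301 + V(o(18), -89)) = 1/(-49301 + ((-89)³ + 185*(-224 + 14*18) + 194*(-89))) = 1/(-49301 + (-704969 + 185*(-224 + 252) - 17266)) = 1/(-49301 + (-704969 + 185*28 - 17266)) = 1/(-49301 + (-704969 + 5180 - 17266)) = 1/(-49301 - 717055) = 1/(-766356) = -1/766356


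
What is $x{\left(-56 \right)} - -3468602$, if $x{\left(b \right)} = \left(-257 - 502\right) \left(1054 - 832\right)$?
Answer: $3300104$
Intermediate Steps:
$x{\left(b \right)} = -168498$ ($x{\left(b \right)} = \left(-759\right) 222 = -168498$)
$x{\left(-56 \right)} - -3468602 = -168498 - -3468602 = -168498 + 3468602 = 3300104$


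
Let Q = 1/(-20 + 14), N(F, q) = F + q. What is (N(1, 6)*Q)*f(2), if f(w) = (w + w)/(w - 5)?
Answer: 14/9 ≈ 1.5556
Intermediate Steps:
Q = -⅙ (Q = 1/(-6) = -⅙ ≈ -0.16667)
f(w) = 2*w/(-5 + w) (f(w) = (2*w)/(-5 + w) = 2*w/(-5 + w))
(N(1, 6)*Q)*f(2) = ((1 + 6)*(-⅙))*(2*2/(-5 + 2)) = (7*(-⅙))*(2*2/(-3)) = -7*2*(-1)/(3*3) = -7/6*(-4/3) = 14/9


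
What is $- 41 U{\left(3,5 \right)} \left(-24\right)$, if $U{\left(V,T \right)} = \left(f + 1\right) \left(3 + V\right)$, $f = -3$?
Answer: $-11808$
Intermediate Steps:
$U{\left(V,T \right)} = -6 - 2 V$ ($U{\left(V,T \right)} = \left(-3 + 1\right) \left(3 + V\right) = - 2 \left(3 + V\right) = -6 - 2 V$)
$- 41 U{\left(3,5 \right)} \left(-24\right) = - 41 \left(-6 - 6\right) \left(-24\right) = \left(-41\right) \left(-12\right) \left(-24\right) = 492 \left(-24\right) = -11808$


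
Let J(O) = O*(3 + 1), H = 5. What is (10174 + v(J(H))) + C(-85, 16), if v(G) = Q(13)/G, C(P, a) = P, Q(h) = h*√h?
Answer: 10089 + 13*√13/20 ≈ 10091.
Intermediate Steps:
J(O) = 4*O (J(O) = O*4 = 4*O)
Q(h) = h^(3/2)
v(G) = 13*√13/G (v(G) = 13^(3/2)/G = (13*√13)/G = 13*√13/G)
(10174 + v(J(H))) + C(-85, 16) = (10174 + 13*√13/((4*5))) - 85 = (10174 + 13*√13/20) - 85 = 10089 + 13*√13/20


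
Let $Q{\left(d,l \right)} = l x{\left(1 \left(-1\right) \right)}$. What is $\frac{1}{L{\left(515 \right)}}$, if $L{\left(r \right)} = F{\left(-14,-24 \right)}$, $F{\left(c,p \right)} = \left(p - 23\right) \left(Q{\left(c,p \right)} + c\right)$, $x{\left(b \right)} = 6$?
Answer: $\frac{1}{7426} \approx 0.00013466$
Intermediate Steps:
$Q{\left(d,l \right)} = 6 l$ ($Q{\left(d,l \right)} = l 6 = 6 l$)
$F{\left(c,p \right)} = \left(-23 + p\right) \left(c + 6 p\right)$ ($F{\left(c,p \right)} = \left(p - 23\right) \left(6 p + c\right) = \left(-23 + p\right) \left(c + 6 p\right)$)
$L{\left(r \right)} = 7426$ ($L{\left(r \right)} = \left(-138\right) \left(-24\right) - -322 + 6 \left(-24\right)^{2} - -336 = 3312 + 322 + 6 \cdot 576 + 336 = 3312 + 322 + 3456 + 336 = 7426$)
$\frac{1}{L{\left(515 \right)}} = \frac{1}{7426}$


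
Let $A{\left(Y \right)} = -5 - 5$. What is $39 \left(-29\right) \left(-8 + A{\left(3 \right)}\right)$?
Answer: $20358$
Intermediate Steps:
$A{\left(Y \right)} = -10$ ($A{\left(Y \right)} = -5 - 5 = -10$)
$39 \left(-29\right) \left(-8 + A{\left(3 \right)}\right) = 39 \left(-29\right) \left(-8 - 10\right) = \left(-1131\right) \left(-18\right) = 20358$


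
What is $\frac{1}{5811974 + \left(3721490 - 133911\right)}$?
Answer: $\frac{1}{9399553} \approx 1.0639 \cdot 10^{-7}$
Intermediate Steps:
$\frac{1}{5811974 + \left(3721490 - 133911\right)} = \frac{1}{5811974 + 3587579} = \frac{1}{9399553}$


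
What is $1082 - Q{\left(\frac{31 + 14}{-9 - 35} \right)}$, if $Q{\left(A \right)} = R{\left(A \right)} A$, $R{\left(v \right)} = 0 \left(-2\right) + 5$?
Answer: $\frac{47833}{44} \approx 1087.1$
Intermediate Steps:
$R{\left(v \right)} = 5$ ($R{\left(v \right)} = 0 + 5 = 5$)
$Q{\left(A \right)} = 5 A$
$1082 - Q{\left(\frac{31 + 14}{-9 - 35} \right)} = 1082 - 5 \frac{31 + 14}{-9 - 35} = 1082 - 5 \frac{45}{-44} = 1082 - 5 \cdot 45 \left(- \frac{1}{44}\right) = 1082 - 5 \left(- \frac{45}{44}\right) = 1082 - - \frac{225}{44} = 1082 + \frac{225}{44} = \frac{47833}{44}$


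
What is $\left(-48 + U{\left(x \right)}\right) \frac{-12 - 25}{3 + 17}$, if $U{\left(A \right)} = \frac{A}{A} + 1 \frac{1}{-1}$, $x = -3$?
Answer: $\frac{444}{5} \approx 88.8$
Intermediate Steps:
$U{\left(A \right)} = 0$ ($U{\left(A \right)} = 1 + 1 \left(-1\right) = 1 - 1 = 0$)
$\left(-48 + U{\left(x \right)}\right) \frac{-12 - 25}{3 + 17} = \left(-48 + 0\right) \frac{-12 - 25}{3 + 17} = - 48 \left(- \frac{37}{20}\right) = - 48 \left(\left(-37\right) \frac{1}{20}\right) = \left(-48\right) \left(- \frac{37}{20}\right) = \frac{444}{5}$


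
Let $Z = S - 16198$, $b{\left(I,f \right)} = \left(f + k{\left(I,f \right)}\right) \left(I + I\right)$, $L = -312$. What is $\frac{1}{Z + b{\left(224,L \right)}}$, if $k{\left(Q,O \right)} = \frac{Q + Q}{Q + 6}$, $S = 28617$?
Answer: $- \frac{115}{14545703} \approx -7.9061 \cdot 10^{-6}$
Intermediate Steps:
$k{\left(Q,O \right)} = \frac{2 Q}{6 + Q}$
$b{\left(I,f \right)} = 2 I \left(f + \frac{2 I}{6 + I}\right)$ ($b{\left(I,f \right)} = \left(f + \frac{2 I}{6 + I}\right) \left(I + I\right) = \left(f + \frac{2 I}{6 + I}\right) 2 I = 2 I \left(f + \frac{2 I}{6 + I}\right)$)
$Z = 12419$ ($Z = 28617 - 16198 = 12419$)
$\frac{1}{Z + b{\left(224,L \right)}} = \frac{1}{12419 + 2 \cdot 224 \frac{1}{6 + 224} \left(2 \cdot 224 - 312 \left(6 + 224\right)\right)} = \frac{1}{12419 + 2 \cdot 224 \cdot \frac{1}{230} \left(448 - 71760\right)} = \frac{1}{12419 + 2 \cdot 224 \cdot \frac{1}{230} \left(-71312\right)} = \frac{1}{12419 - \frac{15973888}{115}} = \frac{1}{- \frac{14545703}{115}} = - \frac{115}{14545703}$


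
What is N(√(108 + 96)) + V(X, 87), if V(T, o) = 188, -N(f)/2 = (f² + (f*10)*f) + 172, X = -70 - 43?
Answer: -4644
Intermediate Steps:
X = -113
N(f) = -344 - 22*f² (N(f) = -2*((f² + (f*10)*f) + 172) = -2*((f² + (10*f)*f) + 172) = -2*((f² + 10*f²) + 172) = -2*(11*f² + 172) = -2*(172 + 11*f²) = -344 - 22*f²)
N(√(108 + 96)) + V(X, 87) = (-344 - 22*(√(108 + 96))²) + 188 = (-344 - 22*(√204)²) + 188 = (-344 - 22*(2*√51)²) + 188 = (-344 - 22*204) + 188 = (-344 - 4488) + 188 = -4832 + 188 = -4644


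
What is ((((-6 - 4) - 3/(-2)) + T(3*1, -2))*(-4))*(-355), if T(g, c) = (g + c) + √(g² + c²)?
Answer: -10650 + 1420*√13 ≈ -5530.1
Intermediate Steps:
T(g, c) = c + g + √(c² + g²) (T(g, c) = (c + g) + √(c² + g²) = c + g + √(c² + g²))
((((-6 - 4) - 3/(-2)) + T(3*1, -2))*(-4))*(-355) = ((((-6 - 4) - 3/(-2)) + (-2 + 3*1 + √((-2)² + (3*1)²)))*(-4))*(-355) = (((-10 - 3*(-½)) + (-2 + 3 + √(4 + 3²)))*(-4))*(-355) = (((-10 + 3/2) + (-2 + 3 + √(4 + 9)))*(-4))*(-355) = ((-17/2 + (-2 + 3 + √13))*(-4))*(-355) = ((-17/2 + (1 + √13))*(-4))*(-355) = ((-15/2 + √13)*(-4))*(-355) = (30 - 4*√13)*(-355) = -10650 + 1420*√13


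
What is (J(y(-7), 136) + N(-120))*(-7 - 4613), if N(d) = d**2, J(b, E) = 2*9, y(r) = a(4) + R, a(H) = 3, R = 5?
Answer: -66611160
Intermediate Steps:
y(r) = 8 (y(r) = 3 + 5 = 8)
J(b, E) = 18
(J(y(-7), 136) + N(-120))*(-7 - 4613) = (18 + (-120)**2)*(-7 - 4613) = (18 + 14400)*(-4620) = 14418*(-4620) = -66611160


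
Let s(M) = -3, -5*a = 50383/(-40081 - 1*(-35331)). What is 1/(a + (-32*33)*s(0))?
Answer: 23750/75290383 ≈ 0.00031545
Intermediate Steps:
a = 50383/23750 (a = -50383/(5*(-40081 - 1*(-35331))) = -50383/(5*(-40081 + 35331)) = -50383/(5*(-4750)) = -50383*(-1)/(5*4750) = -1/5*(-50383/4750) = 50383/23750 ≈ 2.1214)
1/(a + (-32*33)*s(0)) = 1/(50383/23750 - 32*33*(-3)) = 1/(50383/23750 - 1056*(-3)) = 1/(50383/23750 + 3168) = 1/(75290383/23750) = 23750/75290383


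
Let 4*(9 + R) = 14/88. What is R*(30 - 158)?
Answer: 12616/11 ≈ 1146.9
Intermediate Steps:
R = -1577/176 (R = -9 + (14/88)/4 = -9 + (14*(1/88))/4 = -9 + (1/4)*(7/44) = -9 + 7/176 = -1577/176 ≈ -8.9602)
R*(30 - 158) = -1577*(30 - 158)/176 = -1577/176*(-128) = 12616/11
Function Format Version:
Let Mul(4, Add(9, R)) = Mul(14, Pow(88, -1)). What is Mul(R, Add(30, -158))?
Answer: Rational(12616, 11) ≈ 1146.9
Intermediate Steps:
R = Rational(-1577, 176) (R = Add(-9, Mul(Rational(1, 4), Mul(14, Pow(88, -1)))) = Add(-9, Mul(Rational(1, 4), Mul(14, Rational(1, 88)))) = Add(-9, Mul(Rational(1, 4), Rational(7, 44))) = Add(-9, Rational(7, 176)) = Rational(-1577, 176) ≈ -8.9602)
Mul(R, Add(30, -158)) = Mul(Rational(-1577, 176), Add(30, -158)) = Mul(Rational(-1577, 176), -128) = Rational(12616, 11)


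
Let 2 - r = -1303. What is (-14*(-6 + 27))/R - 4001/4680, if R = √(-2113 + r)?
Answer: -4001/4680 + 147*I*√202/202 ≈ -0.85491 + 10.343*I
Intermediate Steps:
r = 1305 (r = 2 - 1*(-1303) = 2 + 1303 = 1305)
R = 2*I*√202 (R = √(-2113 + 1305) = √(-808) = 2*I*√202 ≈ 28.425*I)
(-14*(-6 + 27))/R - 4001/4680 = (-14*(-6 + 27))/((2*I*√202)) - 4001/4680 = (-14*21)*(-I*√202/404) - 4001*1/4680 = -(-147)*I*√202/202 - 4001/4680 = 147*I*√202/202 - 4001/4680 = -4001/4680 + 147*I*√202/202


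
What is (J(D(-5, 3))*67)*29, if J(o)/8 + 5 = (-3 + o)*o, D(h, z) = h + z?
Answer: 77720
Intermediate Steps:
J(o) = -40 + 8*o*(-3 + o) (J(o) = -40 + 8*((-3 + o)*o) = -40 + 8*(o*(-3 + o)) = -40 + 8*o*(-3 + o))
(J(D(-5, 3))*67)*29 = ((-40 - 24*(-5 + 3) + 8*(-5 + 3)²)*67)*29 = ((-40 - 24*(-2) + 8*(-2)²)*67)*29 = ((-40 + 48 + 8*4)*67)*29 = ((-40 + 48 + 32)*67)*29 = (40*67)*29 = 2680*29 = 77720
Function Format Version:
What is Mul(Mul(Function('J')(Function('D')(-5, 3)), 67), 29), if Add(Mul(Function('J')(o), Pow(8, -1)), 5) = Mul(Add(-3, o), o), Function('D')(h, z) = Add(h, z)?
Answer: 77720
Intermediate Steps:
Function('J')(o) = Add(-40, Mul(8, o, Add(-3, o))) (Function('J')(o) = Add(-40, Mul(8, Mul(Add(-3, o), o))) = Add(-40, Mul(8, Mul(o, Add(-3, o)))) = Add(-40, Mul(8, o, Add(-3, o))))
Mul(Mul(Function('J')(Function('D')(-5, 3)), 67), 29) = Mul(Mul(Add(-40, Mul(-24, Add(-5, 3)), Mul(8, Pow(Add(-5, 3), 2))), 67), 29) = Mul(Mul(Add(-40, Mul(-24, -2), Mul(8, Pow(-2, 2))), 67), 29) = Mul(Mul(Add(-40, 48, Mul(8, 4)), 67), 29) = Mul(Mul(Add(-40, 48, 32), 67), 29) = Mul(Mul(40, 67), 29) = Mul(2680, 29) = 77720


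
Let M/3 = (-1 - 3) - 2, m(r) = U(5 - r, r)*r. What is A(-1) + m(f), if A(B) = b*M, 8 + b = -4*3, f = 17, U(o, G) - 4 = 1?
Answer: 445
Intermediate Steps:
U(o, G) = 5 (U(o, G) = 4 + 1 = 5)
b = -20 (b = -8 - 4*3 = -8 - 12 = -20)
m(r) = 5*r
M = -18 (M = 3*((-1 - 3) - 2) = 3*(-4 - 2) = 3*(-6) = -18)
A(B) = 360 (A(B) = -20*(-18) = 360)
A(-1) + m(f) = 360 + 5*17 = 360 + 85 = 445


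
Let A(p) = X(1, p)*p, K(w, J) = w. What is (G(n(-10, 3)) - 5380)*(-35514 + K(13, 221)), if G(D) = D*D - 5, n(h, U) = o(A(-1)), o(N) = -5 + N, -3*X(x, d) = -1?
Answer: 1711467709/9 ≈ 1.9016e+8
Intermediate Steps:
X(x, d) = ⅓ (X(x, d) = -⅓*(-1) = ⅓)
A(p) = p/3
n(h, U) = -16/3 (n(h, U) = -5 + (⅓)*(-1) = -5 - ⅓ = -16/3)
G(D) = -5 + D² (G(D) = D² - 5 = -5 + D²)
(G(n(-10, 3)) - 5380)*(-35514 + K(13, 221)) = ((-5 + (-16/3)²) - 5380)*(-35514 + 13) = ((-5 + 256/9) - 5380)*(-35501) = (211/9 - 5380)*(-35501) = -48209/9*(-35501) = 1711467709/9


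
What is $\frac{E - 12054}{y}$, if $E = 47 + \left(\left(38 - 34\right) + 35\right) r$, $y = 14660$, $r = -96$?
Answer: $- \frac{15751}{14660} \approx -1.0744$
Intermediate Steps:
$E = -3697$ ($E = 47 + \left(\left(38 - 34\right) + 35\right) \left(-96\right) = 47 + \left(4 + 35\right) \left(-96\right) = 47 + 39 \left(-96\right) = 47 - 3744 = -3697$)
$\frac{E - 12054}{y} = \frac{-3697 - 12054}{14660} = \left(-15751\right) \frac{1}{14660} = - \frac{15751}{14660}$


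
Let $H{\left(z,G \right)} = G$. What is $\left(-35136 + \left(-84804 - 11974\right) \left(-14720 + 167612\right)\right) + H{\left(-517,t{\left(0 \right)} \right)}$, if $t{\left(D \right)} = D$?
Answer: $-14796617112$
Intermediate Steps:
$\left(-35136 + \left(-84804 - 11974\right) \left(-14720 + 167612\right)\right) + H{\left(-517,t{\left(0 \right)} \right)} = \left(-35136 + \left(-84804 - 11974\right) \left(-14720 + 167612\right)\right) + 0 = \left(-35136 - 14796581976\right) + 0 = -14796617112 + 0 = -14796617112$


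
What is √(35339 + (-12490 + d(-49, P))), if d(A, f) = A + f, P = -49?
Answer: √22751 ≈ 150.83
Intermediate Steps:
√(35339 + (-12490 + d(-49, P))) = √(35339 + (-12490 + (-49 - 49))) = √(35339 + (-12490 - 98)) = √(35339 - 12588) = √22751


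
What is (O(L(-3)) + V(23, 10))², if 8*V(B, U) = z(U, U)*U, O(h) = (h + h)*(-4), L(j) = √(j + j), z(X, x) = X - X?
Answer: -384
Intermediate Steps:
z(X, x) = 0
L(j) = √2*√j (L(j) = √(2*j) = √2*√j)
O(h) = -8*h (O(h) = (2*h)*(-4) = -8*h)
V(B, U) = 0 (V(B, U) = (0*U)/8 = (⅛)*0 = 0)
(O(L(-3)) + V(23, 10))² = (-8*√2*√(-3) + 0)² = (-8*√2*I*√3 + 0)² = (-8*I*√6 + 0)² = (-8*I*√6)² = -384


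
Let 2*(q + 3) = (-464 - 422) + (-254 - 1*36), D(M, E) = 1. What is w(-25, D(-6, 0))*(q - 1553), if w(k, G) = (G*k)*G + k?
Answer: 107200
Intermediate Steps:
w(k, G) = k + k*G² (w(k, G) = k*G² + k = k + k*G²)
q = -591 (q = -3 + ((-464 - 422) + (-254 - 1*36))/2 = -3 + (-886 + (-254 - 36))/2 = -3 + (-886 - 290)/2 = -3 + (½)*(-1176) = -3 - 588 = -591)
w(-25, D(-6, 0))*(q - 1553) = (-25*(1 + 1²))*(-591 - 1553) = -25*(1 + 1)*(-2144) = -25*2*(-2144) = -50*(-2144) = 107200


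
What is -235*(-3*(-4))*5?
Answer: -14100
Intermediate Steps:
-235*(-3*(-4))*5 = -2820*5 = -235*60 = -14100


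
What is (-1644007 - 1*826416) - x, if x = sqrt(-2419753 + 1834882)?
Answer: -2470423 - I*sqrt(584871) ≈ -2.4704e+6 - 764.77*I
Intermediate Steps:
x = I*sqrt(584871) (x = sqrt(-584871) = I*sqrt(584871) ≈ 764.77*I)
(-1644007 - 1*826416) - x = (-1644007 - 1*826416) - I*sqrt(584871) = (-1644007 - 826416) - I*sqrt(584871) = -2470423 - I*sqrt(584871)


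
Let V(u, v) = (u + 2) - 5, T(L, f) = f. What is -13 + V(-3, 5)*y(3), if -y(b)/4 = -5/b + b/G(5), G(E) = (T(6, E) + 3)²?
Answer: -415/8 ≈ -51.875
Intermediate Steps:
G(E) = (3 + E)² (G(E) = (E + 3)² = (3 + E)²)
V(u, v) = -3 + u (V(u, v) = (2 + u) - 5 = -3 + u)
y(b) = 20/b - b/16 (y(b) = -4*(-5/b + b/((3 + 5)²)) = -4*(-5/b + b/(8²)) = -4*(-5/b + b/64) = 20/b - b/16)
-13 + V(-3, 5)*y(3) = -13 + (-3 - 3)*(20/3 - 1/16*3) = -13 - 6*(20*(⅓) - 3/16) = -13 - 6*(20/3 - 3/16) = -13 - 6*311/48 = -13 - 311/8 = -415/8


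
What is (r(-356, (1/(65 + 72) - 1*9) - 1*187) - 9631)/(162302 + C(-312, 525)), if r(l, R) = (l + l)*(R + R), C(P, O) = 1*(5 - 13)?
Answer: 12305459/7411426 ≈ 1.6603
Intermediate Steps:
C(P, O) = -8 (C(P, O) = 1*(-8) = -8)
r(l, R) = 4*R*l (r(l, R) = (2*l)*(2*R) = 4*R*l)
(r(-356, (1/(65 + 72) - 1*9) - 1*187) - 9631)/(162302 + C(-312, 525)) = (4*((1/(65 + 72) - 1*9) - 1*187)*(-356) - 9631)/(162302 - 8) = (4*((1/137 - 9) - 187)*(-356) - 9631)/162294 = (4*((1/137 - 9) - 187)*(-356) - 9631)*(1/162294) = (4*(-1232/137 - 187)*(-356) - 9631)*(1/162294) = (4*(-26851/137)*(-356) - 9631)*(1/162294) = (38235824/137 - 9631)*(1/162294) = (36916377/137)*(1/162294) = 12305459/7411426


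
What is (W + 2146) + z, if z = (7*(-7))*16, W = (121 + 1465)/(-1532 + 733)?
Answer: 1086652/799 ≈ 1360.0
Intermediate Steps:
W = -1586/799 (W = 1586/(-799) = 1586*(-1/799) = -1586/799 ≈ -1.9850)
z = -784 (z = -49*16 = -784)
(W + 2146) + z = (-1586/799 + 2146) - 784 = 1713068/799 - 784 = 1086652/799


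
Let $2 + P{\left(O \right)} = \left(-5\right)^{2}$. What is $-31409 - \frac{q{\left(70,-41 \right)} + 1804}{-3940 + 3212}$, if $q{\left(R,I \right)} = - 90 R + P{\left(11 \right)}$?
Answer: $- \frac{3267175}{104} \approx -31415.0$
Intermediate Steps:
$P{\left(O \right)} = 23$ ($P{\left(O \right)} = -2 + \left(-5\right)^{2} = -2 + 25 = 23$)
$q{\left(R,I \right)} = 23 - 90 R$ ($q{\left(R,I \right)} = - 90 R + 23 = 23 - 90 R$)
$-31409 - \frac{q{\left(70,-41 \right)} + 1804}{-3940 + 3212} = -31409 - \frac{\left(23 - 6300\right) + 1804}{-3940 + 3212} = -31409 - \frac{\left(23 - 6300\right) + 1804}{-728} = -31409 - \left(-6277 + 1804\right) \left(- \frac{1}{728}\right) = -31409 - \left(-4473\right) \left(- \frac{1}{728}\right) = -31409 - \frac{639}{104} = - \frac{3267175}{104}$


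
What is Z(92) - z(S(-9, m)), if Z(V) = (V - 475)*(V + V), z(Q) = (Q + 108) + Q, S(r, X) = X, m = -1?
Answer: -70578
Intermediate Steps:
z(Q) = 108 + 2*Q (z(Q) = (108 + Q) + Q = 108 + 2*Q)
Z(V) = 2*V*(-475 + V) (Z(V) = (-475 + V)*(2*V) = 2*V*(-475 + V))
Z(92) - z(S(-9, m)) = 2*92*(-475 + 92) - (108 + 2*(-1)) = 2*92*(-383) - (108 - 2) = -70472 - 1*106 = -70472 - 106 = -70578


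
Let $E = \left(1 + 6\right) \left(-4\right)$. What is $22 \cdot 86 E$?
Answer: $-52976$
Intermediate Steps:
$E = -28$ ($E = 7 \left(-4\right) = -28$)
$22 \cdot 86 E = 22 \cdot 86 \left(-28\right) = 1892 \left(-28\right) = -52976$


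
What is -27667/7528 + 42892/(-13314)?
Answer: -345624707/50113896 ≈ -6.8968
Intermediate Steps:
-27667/7528 + 42892/(-13314) = -27667*1/7528 + 42892*(-1/13314) = -27667/7528 - 21446/6657 = -345624707/50113896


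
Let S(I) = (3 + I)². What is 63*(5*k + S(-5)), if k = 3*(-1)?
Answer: -693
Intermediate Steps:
k = -3
63*(5*k + S(-5)) = 63*(5*(-3) + (3 - 5)²) = 63*(-15 + (-2)²) = 63*(-15 + 4) = 63*(-11) = -693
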